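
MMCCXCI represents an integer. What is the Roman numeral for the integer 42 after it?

MMCCXCI = 2291
2291 + 42 = 2333

MMCCCXXXIII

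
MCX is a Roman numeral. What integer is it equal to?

MCX: M=1000, C=100, X=10
1000 + 100 + 10 = 1110

1110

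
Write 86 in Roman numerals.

Convert 86 to Roman numerals:
  86 contains 1×50 (L)
  36 contains 3×10 (XXX)
  6 contains 1×5 (V)
  1 contains 1×1 (I)

LXXXVI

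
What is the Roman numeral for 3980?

Convert 3980 to Roman numerals:
  3980 contains 3×1000 (MMM)
  980 contains 1×900 (CM)
  80 contains 1×50 (L)
  30 contains 3×10 (XXX)

MMMCMLXXX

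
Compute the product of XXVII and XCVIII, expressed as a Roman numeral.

XXVII = 27
XCVIII = 98
27 × 98 = 2646

MMDCXLVI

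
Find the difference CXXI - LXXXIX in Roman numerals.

CXXI = 121
LXXXIX = 89
121 - 89 = 32

XXXII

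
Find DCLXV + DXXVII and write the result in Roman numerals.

DCLXV = 665
DXXVII = 527
665 + 527 = 1192

MCXCII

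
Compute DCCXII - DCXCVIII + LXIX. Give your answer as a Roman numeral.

DCCXII = 712, DCXCVIII = 698, LXIX = 69
712 - 698 = 14
14 + 69 = 83

LXXXIII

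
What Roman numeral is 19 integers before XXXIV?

XXXIV = 34
34 - 19 = 15

XV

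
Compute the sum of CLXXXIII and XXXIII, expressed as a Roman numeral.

CLXXXIII = 183
XXXIII = 33
183 + 33 = 216

CCXVI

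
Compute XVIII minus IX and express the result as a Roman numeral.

XVIII = 18
IX = 9
18 - 9 = 9

IX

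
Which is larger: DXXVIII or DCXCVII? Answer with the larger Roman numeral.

DXXVIII = 528
DCXCVII = 697
697 is larger

DCXCVII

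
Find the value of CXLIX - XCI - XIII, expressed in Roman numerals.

CXLIX = 149, XCI = 91, XIII = 13
149 - 91 = 58
58 - 13 = 45

XLV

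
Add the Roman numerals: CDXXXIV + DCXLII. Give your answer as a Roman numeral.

CDXXXIV = 434
DCXLII = 642
434 + 642 = 1076

MLXXVI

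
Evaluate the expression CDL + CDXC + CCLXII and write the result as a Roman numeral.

CDL = 450, CDXC = 490, CCLXII = 262
450 + 490 = 940
940 + 262 = 1202

MCCII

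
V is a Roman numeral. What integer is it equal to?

V: V=5

5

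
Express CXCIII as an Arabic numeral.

CXCIII: C=100, XC=90, I=1, I=1, I=1
100 + 90 + 1 + 1 + 1 = 193

193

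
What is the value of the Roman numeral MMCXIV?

MMCXIV: M=1000, M=1000, C=100, X=10, IV=4
1000 + 1000 + 100 + 10 + 4 = 2114

2114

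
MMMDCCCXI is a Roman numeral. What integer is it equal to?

MMMDCCCXI: M=1000, M=1000, M=1000, D=500, C=100, C=100, C=100, X=10, I=1
1000 + 1000 + 1000 + 500 + 100 + 100 + 100 + 10 + 1 = 3811

3811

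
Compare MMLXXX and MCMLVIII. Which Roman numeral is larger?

MMLXXX = 2080
MCMLVIII = 1958
2080 is larger

MMLXXX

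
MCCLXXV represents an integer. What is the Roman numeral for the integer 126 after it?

MCCLXXV = 1275
1275 + 126 = 1401

MCDI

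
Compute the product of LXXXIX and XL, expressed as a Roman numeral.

LXXXIX = 89
XL = 40
89 × 40 = 3560

MMMDLX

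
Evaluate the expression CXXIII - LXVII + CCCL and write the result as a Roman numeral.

CXXIII = 123, LXVII = 67, CCCL = 350
123 - 67 = 56
56 + 350 = 406

CDVI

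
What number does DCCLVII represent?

DCCLVII: D=500, C=100, C=100, L=50, V=5, I=1, I=1
500 + 100 + 100 + 50 + 5 + 1 + 1 = 757

757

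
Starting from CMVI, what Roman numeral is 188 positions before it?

CMVI = 906
906 - 188 = 718

DCCXVIII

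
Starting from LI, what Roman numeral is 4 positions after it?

LI = 51
51 + 4 = 55

LV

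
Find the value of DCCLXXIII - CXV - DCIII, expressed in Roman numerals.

DCCLXXIII = 773, CXV = 115, DCIII = 603
773 - 115 = 658
658 - 603 = 55

LV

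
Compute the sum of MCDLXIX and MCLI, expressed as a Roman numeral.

MCDLXIX = 1469
MCLI = 1151
1469 + 1151 = 2620

MMDCXX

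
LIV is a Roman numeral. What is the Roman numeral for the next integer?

LIV = 54; next is 55

LV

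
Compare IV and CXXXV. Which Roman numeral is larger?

IV = 4
CXXXV = 135
135 is larger

CXXXV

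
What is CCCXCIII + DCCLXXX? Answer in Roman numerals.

CCCXCIII = 393
DCCLXXX = 780
393 + 780 = 1173

MCLXXIII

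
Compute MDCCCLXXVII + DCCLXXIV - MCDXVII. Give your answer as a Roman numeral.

MDCCCLXXVII = 1877, DCCLXXIV = 774, MCDXVII = 1417
1877 + 774 = 2651
2651 - 1417 = 1234

MCCXXXIV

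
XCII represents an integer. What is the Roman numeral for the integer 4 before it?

XCII = 92
92 - 4 = 88

LXXXVIII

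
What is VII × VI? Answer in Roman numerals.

VII = 7
VI = 6
7 × 6 = 42

XLII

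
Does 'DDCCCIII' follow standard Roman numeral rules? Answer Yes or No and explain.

'DDCCCIII': D should not appear more than once

No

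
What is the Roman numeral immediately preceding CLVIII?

CLVIII = 158, so the previous integer is 158 - 1 = 157

CLVII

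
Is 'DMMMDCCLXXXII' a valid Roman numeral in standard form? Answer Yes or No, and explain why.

'DMMMDCCLXXXII': D should not appear more than once

No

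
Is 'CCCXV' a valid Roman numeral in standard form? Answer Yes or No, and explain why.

'CCCXV': Check the rules: uses only the symbols I, V, X, L, C, D, M; no symbol is repeated more than three times in a row; V, L and D each appear at most once; no smaller symbol precedes a larger one (values never increase from left to right). Value: C (100) + C (100) + C (100) + X (10) + V (5) = 315. So it is a valid standard Roman numeral.

Yes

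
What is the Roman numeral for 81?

Convert 81 to Roman numerals:
  81 contains 1×50 (L)
  31 contains 3×10 (XXX)
  1 contains 1×1 (I)

LXXXI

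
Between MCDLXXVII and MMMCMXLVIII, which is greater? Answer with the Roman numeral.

MCDLXXVII = 1477
MMMCMXLVIII = 3948
3948 is larger

MMMCMXLVIII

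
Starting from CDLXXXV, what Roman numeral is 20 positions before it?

CDLXXXV = 485
485 - 20 = 465

CDLXV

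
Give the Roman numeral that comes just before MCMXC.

MCMXC = 1990; previous is 1989

MCMLXXXIX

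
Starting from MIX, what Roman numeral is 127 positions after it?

MIX = 1009
1009 + 127 = 1136

MCXXXVI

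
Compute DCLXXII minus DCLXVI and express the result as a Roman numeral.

DCLXXII = 672
DCLXVI = 666
672 - 666 = 6

VI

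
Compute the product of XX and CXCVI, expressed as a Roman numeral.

XX = 20
CXCVI = 196
20 × 196 = 3920

MMMCMXX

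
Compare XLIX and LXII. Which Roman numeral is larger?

XLIX = 49
LXII = 62
62 is larger

LXII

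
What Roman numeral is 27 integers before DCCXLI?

DCCXLI = 741
741 - 27 = 714

DCCXIV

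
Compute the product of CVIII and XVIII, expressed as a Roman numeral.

CVIII = 108
XVIII = 18
108 × 18 = 1944

MCMXLIV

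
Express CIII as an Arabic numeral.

CIII: C=100, I=1, I=1, I=1
100 + 1 + 1 + 1 = 103

103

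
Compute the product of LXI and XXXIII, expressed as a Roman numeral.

LXI = 61
XXXIII = 33
61 × 33 = 2013

MMXIII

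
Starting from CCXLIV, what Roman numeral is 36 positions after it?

CCXLIV = 244
244 + 36 = 280

CCLXXX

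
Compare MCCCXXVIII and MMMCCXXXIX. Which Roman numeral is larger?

MCCCXXVIII = 1328
MMMCCXXXIX = 3239
3239 is larger

MMMCCXXXIX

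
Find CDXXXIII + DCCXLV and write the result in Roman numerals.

CDXXXIII = 433
DCCXLV = 745
433 + 745 = 1178

MCLXXVIII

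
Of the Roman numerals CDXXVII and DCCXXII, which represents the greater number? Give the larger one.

CDXXVII = 427
DCCXXII = 722
722 is larger

DCCXXII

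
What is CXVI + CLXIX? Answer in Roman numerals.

CXVI = 116
CLXIX = 169
116 + 169 = 285

CCLXXXV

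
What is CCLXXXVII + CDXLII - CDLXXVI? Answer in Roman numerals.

CCLXXXVII = 287, CDXLII = 442, CDLXXVI = 476
287 + 442 = 729
729 - 476 = 253

CCLIII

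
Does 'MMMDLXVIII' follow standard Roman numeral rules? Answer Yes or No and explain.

'MMMDLXVIII': Check the rules: uses only the symbols I, V, X, L, C, D, M; no symbol is repeated more than three times in a row; V, L and D each appear at most once; no smaller symbol precedes a larger one (values never increase from left to right). Value: M (1000) + M (1000) + M (1000) + D (500) + L (50) + X (10) + V (5) + I (1) + I (1) + I (1) = 3568. So it is a valid standard Roman numeral.

Yes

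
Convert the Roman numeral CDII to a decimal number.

CDII: CD=400, I=1, I=1
400 + 1 + 1 = 402

402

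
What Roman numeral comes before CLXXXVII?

CLXXXVII = 187, so the previous integer is 187 - 1 = 186

CLXXXVI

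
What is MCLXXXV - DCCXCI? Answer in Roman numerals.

MCLXXXV = 1185
DCCXCI = 791
1185 - 791 = 394

CCCXCIV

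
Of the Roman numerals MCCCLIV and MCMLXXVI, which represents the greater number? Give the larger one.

MCCCLIV = 1354
MCMLXXVI = 1976
1976 is larger

MCMLXXVI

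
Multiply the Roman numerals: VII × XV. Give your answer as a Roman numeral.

VII = 7
XV = 15
7 × 15 = 105

CV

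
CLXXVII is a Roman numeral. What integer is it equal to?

CLXXVII: C=100, L=50, X=10, X=10, V=5, I=1, I=1
100 + 50 + 10 + 10 + 5 + 1 + 1 = 177

177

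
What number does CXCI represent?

CXCI: C=100, XC=90, I=1
100 + 90 + 1 = 191

191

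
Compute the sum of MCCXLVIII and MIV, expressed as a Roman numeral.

MCCXLVIII = 1248
MIV = 1004
1248 + 1004 = 2252

MMCCLII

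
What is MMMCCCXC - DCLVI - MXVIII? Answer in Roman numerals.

MMMCCCXC = 3390, DCLVI = 656, MXVIII = 1018
3390 - 656 = 2734
2734 - 1018 = 1716

MDCCXVI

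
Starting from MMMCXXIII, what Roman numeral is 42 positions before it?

MMMCXXIII = 3123
3123 - 42 = 3081

MMMLXXXI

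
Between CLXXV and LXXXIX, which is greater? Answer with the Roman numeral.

CLXXV = 175
LXXXIX = 89
175 is larger

CLXXV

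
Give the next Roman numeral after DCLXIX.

DCLXIX = 669; next is 670

DCLXX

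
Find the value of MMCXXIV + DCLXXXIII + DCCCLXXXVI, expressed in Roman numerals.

MMCXXIV = 2124, DCLXXXIII = 683, DCCCLXXXVI = 886
2124 + 683 = 2807
2807 + 886 = 3693

MMMDCXCIII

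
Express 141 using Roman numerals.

Convert 141 to Roman numerals:
  141 contains 1×100 (C)
  41 contains 1×40 (XL)
  1 contains 1×1 (I)

CXLI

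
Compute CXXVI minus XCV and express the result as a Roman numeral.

CXXVI = 126
XCV = 95
126 - 95 = 31

XXXI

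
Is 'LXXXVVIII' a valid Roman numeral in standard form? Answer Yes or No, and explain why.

'LXXXVVIII': V should not appear more than once

No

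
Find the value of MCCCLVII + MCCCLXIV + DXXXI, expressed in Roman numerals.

MCCCLVII = 1357, MCCCLXIV = 1364, DXXXI = 531
1357 + 1364 = 2721
2721 + 531 = 3252

MMMCCLII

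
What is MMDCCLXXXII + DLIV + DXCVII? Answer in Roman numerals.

MMDCCLXXXII = 2782, DLIV = 554, DXCVII = 597
2782 + 554 = 3336
3336 + 597 = 3933

MMMCMXXXIII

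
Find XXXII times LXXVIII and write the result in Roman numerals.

XXXII = 32
LXXVIII = 78
32 × 78 = 2496

MMCDXCVI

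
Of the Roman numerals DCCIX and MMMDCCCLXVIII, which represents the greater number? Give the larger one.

DCCIX = 709
MMMDCCCLXVIII = 3868
3868 is larger

MMMDCCCLXVIII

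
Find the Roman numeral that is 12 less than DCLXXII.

DCLXXII = 672
672 - 12 = 660

DCLX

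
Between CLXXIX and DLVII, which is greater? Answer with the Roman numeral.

CLXXIX = 179
DLVII = 557
557 is larger

DLVII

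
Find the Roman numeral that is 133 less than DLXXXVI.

DLXXXVI = 586
586 - 133 = 453

CDLIII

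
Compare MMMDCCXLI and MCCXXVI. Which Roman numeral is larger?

MMMDCCXLI = 3741
MCCXXVI = 1226
3741 is larger

MMMDCCXLI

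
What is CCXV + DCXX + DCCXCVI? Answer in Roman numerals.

CCXV = 215, DCXX = 620, DCCXCVI = 796
215 + 620 = 835
835 + 796 = 1631

MDCXXXI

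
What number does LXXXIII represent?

LXXXIII: L=50, X=10, X=10, X=10, I=1, I=1, I=1
50 + 10 + 10 + 10 + 1 + 1 + 1 = 83

83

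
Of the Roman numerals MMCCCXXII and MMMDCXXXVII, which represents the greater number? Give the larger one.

MMCCCXXII = 2322
MMMDCXXXVII = 3637
3637 is larger

MMMDCXXXVII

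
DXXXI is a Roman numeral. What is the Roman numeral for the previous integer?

DXXXI = 531, so the previous integer is 531 - 1 = 530

DXXX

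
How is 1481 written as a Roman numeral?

Convert 1481 to Roman numerals:
  1481 contains 1×1000 (M)
  481 contains 1×400 (CD)
  81 contains 1×50 (L)
  31 contains 3×10 (XXX)
  1 contains 1×1 (I)

MCDLXXXI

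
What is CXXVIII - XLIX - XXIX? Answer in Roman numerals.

CXXVIII = 128, XLIX = 49, XXIX = 29
128 - 49 = 79
79 - 29 = 50

L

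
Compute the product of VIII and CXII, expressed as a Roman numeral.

VIII = 8
CXII = 112
8 × 112 = 896

DCCCXCVI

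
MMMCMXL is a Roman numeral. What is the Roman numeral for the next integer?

MMMCMXL = 3940, so the next integer is 3940 + 1 = 3941

MMMCMXLI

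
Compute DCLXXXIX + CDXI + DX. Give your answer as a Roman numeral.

DCLXXXIX = 689, CDXI = 411, DX = 510
689 + 411 = 1100
1100 + 510 = 1610

MDCX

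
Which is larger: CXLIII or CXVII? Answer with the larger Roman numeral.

CXLIII = 143
CXVII = 117
143 is larger

CXLIII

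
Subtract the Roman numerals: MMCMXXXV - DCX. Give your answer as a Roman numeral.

MMCMXXXV = 2935
DCX = 610
2935 - 610 = 2325

MMCCCXXV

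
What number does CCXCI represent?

CCXCI: C=100, C=100, XC=90, I=1
100 + 100 + 90 + 1 = 291

291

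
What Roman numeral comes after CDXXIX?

CDXXIX = 429; next is 430

CDXXX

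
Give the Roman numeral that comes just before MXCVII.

MXCVII = 1097; previous is 1096

MXCVI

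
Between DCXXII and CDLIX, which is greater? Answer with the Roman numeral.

DCXXII = 622
CDLIX = 459
622 is larger

DCXXII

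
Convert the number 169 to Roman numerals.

Convert 169 to Roman numerals:
  169 contains 1×100 (C)
  69 contains 1×50 (L)
  19 contains 1×10 (X)
  9 contains 1×9 (IX)

CLXIX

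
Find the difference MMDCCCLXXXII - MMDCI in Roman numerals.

MMDCCCLXXXII = 2882
MMDCI = 2601
2882 - 2601 = 281

CCLXXXI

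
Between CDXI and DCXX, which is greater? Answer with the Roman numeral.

CDXI = 411
DCXX = 620
620 is larger

DCXX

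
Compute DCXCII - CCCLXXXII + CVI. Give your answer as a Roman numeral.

DCXCII = 692, CCCLXXXII = 382, CVI = 106
692 - 382 = 310
310 + 106 = 416

CDXVI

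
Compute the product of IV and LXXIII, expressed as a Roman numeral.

IV = 4
LXXIII = 73
4 × 73 = 292

CCXCII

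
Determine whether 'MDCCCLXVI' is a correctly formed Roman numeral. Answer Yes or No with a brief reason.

'MDCCCLXVI': Check the rules: uses only the symbols I, V, X, L, C, D, M; no symbol is repeated more than three times in a row; V, L and D each appear at most once; no smaller symbol precedes a larger one (values never increase from left to right). Value: M (1000) + D (500) + C (100) + C (100) + C (100) + L (50) + X (10) + V (5) + I (1) = 1866. So it is a valid standard Roman numeral.

Yes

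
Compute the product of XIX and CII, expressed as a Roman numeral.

XIX = 19
CII = 102
19 × 102 = 1938

MCMXXXVIII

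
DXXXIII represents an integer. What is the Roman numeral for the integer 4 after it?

DXXXIII = 533
533 + 4 = 537

DXXXVII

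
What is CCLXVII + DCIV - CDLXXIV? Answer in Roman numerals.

CCLXVII = 267, DCIV = 604, CDLXXIV = 474
267 + 604 = 871
871 - 474 = 397

CCCXCVII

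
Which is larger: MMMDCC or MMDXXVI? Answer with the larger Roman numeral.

MMMDCC = 3700
MMDXXVI = 2526
3700 is larger

MMMDCC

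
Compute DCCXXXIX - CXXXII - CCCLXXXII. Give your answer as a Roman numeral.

DCCXXXIX = 739, CXXXII = 132, CCCLXXXII = 382
739 - 132 = 607
607 - 382 = 225

CCXXV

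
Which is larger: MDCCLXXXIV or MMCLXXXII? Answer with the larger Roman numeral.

MDCCLXXXIV = 1784
MMCLXXXII = 2182
2182 is larger

MMCLXXXII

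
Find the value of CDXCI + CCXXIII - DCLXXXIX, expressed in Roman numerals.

CDXCI = 491, CCXXIII = 223, DCLXXXIX = 689
491 + 223 = 714
714 - 689 = 25

XXV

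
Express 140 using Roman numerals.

Convert 140 to Roman numerals:
  140 contains 1×100 (C)
  40 contains 1×40 (XL)

CXL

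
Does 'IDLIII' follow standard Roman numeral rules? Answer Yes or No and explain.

'IDLIII': Invalid subtractive combination: ID

No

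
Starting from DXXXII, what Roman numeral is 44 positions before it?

DXXXII = 532
532 - 44 = 488

CDLXXXVIII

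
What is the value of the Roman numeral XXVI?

XXVI: X=10, X=10, V=5, I=1
10 + 10 + 5 + 1 = 26

26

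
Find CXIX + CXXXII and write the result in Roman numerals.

CXIX = 119
CXXXII = 132
119 + 132 = 251

CCLI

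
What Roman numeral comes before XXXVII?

XXXVII = 37, so the previous integer is 37 - 1 = 36

XXXVI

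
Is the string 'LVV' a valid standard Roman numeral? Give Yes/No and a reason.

'LVV': V should not appear more than once

No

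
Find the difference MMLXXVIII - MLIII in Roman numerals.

MMLXXVIII = 2078
MLIII = 1053
2078 - 1053 = 1025

MXXV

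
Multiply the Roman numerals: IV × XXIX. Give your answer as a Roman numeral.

IV = 4
XXIX = 29
4 × 29 = 116

CXVI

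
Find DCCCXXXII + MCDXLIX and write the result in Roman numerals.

DCCCXXXII = 832
MCDXLIX = 1449
832 + 1449 = 2281

MMCCLXXXI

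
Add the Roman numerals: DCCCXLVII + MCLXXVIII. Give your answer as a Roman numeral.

DCCCXLVII = 847
MCLXXVIII = 1178
847 + 1178 = 2025

MMXXV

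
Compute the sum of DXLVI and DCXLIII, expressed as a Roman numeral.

DXLVI = 546
DCXLIII = 643
546 + 643 = 1189

MCLXXXIX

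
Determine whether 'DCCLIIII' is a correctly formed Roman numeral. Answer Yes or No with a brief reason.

'DCCLIIII': More than 3 consecutive I's

No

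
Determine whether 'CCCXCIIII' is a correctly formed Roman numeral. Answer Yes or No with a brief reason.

'CCCXCIIII': More than 3 consecutive I's

No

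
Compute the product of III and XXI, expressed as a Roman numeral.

III = 3
XXI = 21
3 × 21 = 63

LXIII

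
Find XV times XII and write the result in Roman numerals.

XV = 15
XII = 12
15 × 12 = 180

CLXXX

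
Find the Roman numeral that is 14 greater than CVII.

CVII = 107
107 + 14 = 121

CXXI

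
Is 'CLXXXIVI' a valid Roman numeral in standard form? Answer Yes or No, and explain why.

'CLXXXIVI': I cannot come right after the subtractive pair IV: once I is subtracted in IV, the next symbol must be smaller than I

No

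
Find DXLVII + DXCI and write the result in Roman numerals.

DXLVII = 547
DXCI = 591
547 + 591 = 1138

MCXXXVIII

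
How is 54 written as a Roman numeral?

Convert 54 to Roman numerals:
  54 contains 1×50 (L)
  4 contains 1×4 (IV)

LIV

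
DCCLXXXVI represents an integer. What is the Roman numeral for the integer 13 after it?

DCCLXXXVI = 786
786 + 13 = 799

DCCXCIX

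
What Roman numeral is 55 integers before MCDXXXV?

MCDXXXV = 1435
1435 - 55 = 1380

MCCCLXXX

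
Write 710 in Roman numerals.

Convert 710 to Roman numerals:
  710 contains 1×500 (D)
  210 contains 2×100 (CC)
  10 contains 1×10 (X)

DCCX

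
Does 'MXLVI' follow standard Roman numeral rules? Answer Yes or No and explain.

'MXLVI': Check the rules: uses only the symbols I, V, X, L, C, D, M; no symbol is repeated more than three times in a row; V, L and D each appear at most once; the only place a smaller symbol precedes a larger one is the allowed subtractive pair XL, the symbol right after such a pair (if any) is smaller than the pair's first symbol, and otherwise the values never increase from left to right. Value: M (1000) + XL (40) + V (5) + I (1) = 1046. So it is a valid standard Roman numeral.

Yes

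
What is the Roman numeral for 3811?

Convert 3811 to Roman numerals:
  3811 contains 3×1000 (MMM)
  811 contains 1×500 (D)
  311 contains 3×100 (CCC)
  11 contains 1×10 (X)
  1 contains 1×1 (I)

MMMDCCCXI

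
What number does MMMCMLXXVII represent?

MMMCMLXXVII: M=1000, M=1000, M=1000, CM=900, L=50, X=10, X=10, V=5, I=1, I=1
1000 + 1000 + 1000 + 900 + 50 + 10 + 10 + 5 + 1 + 1 = 3977

3977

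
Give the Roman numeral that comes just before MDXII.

MDXII = 1512, so the previous integer is 1512 - 1 = 1511

MDXI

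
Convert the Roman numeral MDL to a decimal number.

MDL: M=1000, D=500, L=50
1000 + 500 + 50 = 1550

1550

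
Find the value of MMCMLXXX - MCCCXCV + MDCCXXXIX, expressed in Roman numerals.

MMCMLXXX = 2980, MCCCXCV = 1395, MDCCXXXIX = 1739
2980 - 1395 = 1585
1585 + 1739 = 3324

MMMCCCXXIV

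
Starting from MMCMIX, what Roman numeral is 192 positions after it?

MMCMIX = 2909
2909 + 192 = 3101

MMMCI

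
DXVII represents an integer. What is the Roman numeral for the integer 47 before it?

DXVII = 517
517 - 47 = 470

CDLXX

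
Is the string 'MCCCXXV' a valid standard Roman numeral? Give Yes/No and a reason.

'MCCCXXV': Check the rules: uses only the symbols I, V, X, L, C, D, M; no symbol is repeated more than three times in a row; V, L and D each appear at most once; no smaller symbol precedes a larger one (values never increase from left to right). Value: M (1000) + C (100) + C (100) + C (100) + X (10) + X (10) + V (5) = 1325. So it is a valid standard Roman numeral.

Yes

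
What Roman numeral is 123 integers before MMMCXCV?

MMMCXCV = 3195
3195 - 123 = 3072

MMMLXXII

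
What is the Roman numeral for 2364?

Convert 2364 to Roman numerals:
  2364 contains 2×1000 (MM)
  364 contains 3×100 (CCC)
  64 contains 1×50 (L)
  14 contains 1×10 (X)
  4 contains 1×4 (IV)

MMCCCLXIV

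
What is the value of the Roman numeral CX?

CX: C=100, X=10
100 + 10 = 110

110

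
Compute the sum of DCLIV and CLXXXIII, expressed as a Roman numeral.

DCLIV = 654
CLXXXIII = 183
654 + 183 = 837

DCCCXXXVII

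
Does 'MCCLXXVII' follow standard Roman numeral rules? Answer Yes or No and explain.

'MCCLXXVII': Check the rules: uses only the symbols I, V, X, L, C, D, M; no symbol is repeated more than three times in a row; V, L and D each appear at most once; no smaller symbol precedes a larger one (values never increase from left to right). Value: M (1000) + C (100) + C (100) + L (50) + X (10) + X (10) + V (5) + I (1) + I (1) = 1277. So it is a valid standard Roman numeral.

Yes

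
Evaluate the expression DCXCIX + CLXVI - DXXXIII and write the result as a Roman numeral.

DCXCIX = 699, CLXVI = 166, DXXXIII = 533
699 + 166 = 865
865 - 533 = 332

CCCXXXII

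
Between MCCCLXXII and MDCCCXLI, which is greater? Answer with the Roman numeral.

MCCCLXXII = 1372
MDCCCXLI = 1841
1841 is larger

MDCCCXLI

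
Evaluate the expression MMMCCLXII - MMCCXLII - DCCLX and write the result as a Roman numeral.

MMMCCLXII = 3262, MMCCXLII = 2242, DCCLX = 760
3262 - 2242 = 1020
1020 - 760 = 260

CCLX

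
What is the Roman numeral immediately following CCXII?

CCXII = 212, so the next integer is 212 + 1 = 213

CCXIII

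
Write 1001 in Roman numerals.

Convert 1001 to Roman numerals:
  1001 contains 1×1000 (M)
  1 contains 1×1 (I)

MI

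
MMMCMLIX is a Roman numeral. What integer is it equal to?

MMMCMLIX: M=1000, M=1000, M=1000, CM=900, L=50, IX=9
1000 + 1000 + 1000 + 900 + 50 + 9 = 3959

3959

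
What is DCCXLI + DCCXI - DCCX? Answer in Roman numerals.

DCCXLI = 741, DCCXI = 711, DCCX = 710
741 + 711 = 1452
1452 - 710 = 742

DCCXLII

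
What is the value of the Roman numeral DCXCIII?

DCXCIII: D=500, C=100, XC=90, I=1, I=1, I=1
500 + 100 + 90 + 1 + 1 + 1 = 693

693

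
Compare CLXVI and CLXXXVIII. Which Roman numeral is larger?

CLXVI = 166
CLXXXVIII = 188
188 is larger

CLXXXVIII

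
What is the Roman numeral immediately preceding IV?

IV = 4, so the previous integer is 4 - 1 = 3

III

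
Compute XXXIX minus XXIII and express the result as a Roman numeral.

XXXIX = 39
XXIII = 23
39 - 23 = 16

XVI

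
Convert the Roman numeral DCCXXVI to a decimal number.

DCCXXVI: D=500, C=100, C=100, X=10, X=10, V=5, I=1
500 + 100 + 100 + 10 + 10 + 5 + 1 = 726

726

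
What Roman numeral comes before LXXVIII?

LXXVIII = 78; previous is 77

LXXVII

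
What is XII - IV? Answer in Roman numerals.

XII = 12
IV = 4
12 - 4 = 8

VIII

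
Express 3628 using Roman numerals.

Convert 3628 to Roman numerals:
  3628 contains 3×1000 (MMM)
  628 contains 1×500 (D)
  128 contains 1×100 (C)
  28 contains 2×10 (XX)
  8 contains 1×5 (V)
  3 contains 3×1 (III)

MMMDCXXVIII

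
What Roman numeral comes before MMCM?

MMCM = 2900, so the previous integer is 2900 - 1 = 2899

MMDCCCXCIX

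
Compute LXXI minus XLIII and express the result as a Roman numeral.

LXXI = 71
XLIII = 43
71 - 43 = 28

XXVIII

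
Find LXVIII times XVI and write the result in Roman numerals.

LXVIII = 68
XVI = 16
68 × 16 = 1088

MLXXXVIII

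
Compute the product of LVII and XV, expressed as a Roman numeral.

LVII = 57
XV = 15
57 × 15 = 855

DCCCLV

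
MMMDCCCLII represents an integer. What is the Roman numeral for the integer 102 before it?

MMMDCCCLII = 3852
3852 - 102 = 3750

MMMDCCL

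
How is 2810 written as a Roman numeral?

Convert 2810 to Roman numerals:
  2810 contains 2×1000 (MM)
  810 contains 1×500 (D)
  310 contains 3×100 (CCC)
  10 contains 1×10 (X)

MMDCCCX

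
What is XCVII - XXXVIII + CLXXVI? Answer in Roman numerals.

XCVII = 97, XXXVIII = 38, CLXXVI = 176
97 - 38 = 59
59 + 176 = 235

CCXXXV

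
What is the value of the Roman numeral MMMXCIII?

MMMXCIII: M=1000, M=1000, M=1000, XC=90, I=1, I=1, I=1
1000 + 1000 + 1000 + 90 + 1 + 1 + 1 = 3093

3093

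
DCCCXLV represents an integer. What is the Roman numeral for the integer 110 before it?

DCCCXLV = 845
845 - 110 = 735

DCCXXXV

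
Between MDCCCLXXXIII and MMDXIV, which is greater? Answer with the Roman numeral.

MDCCCLXXXIII = 1883
MMDXIV = 2514
2514 is larger

MMDXIV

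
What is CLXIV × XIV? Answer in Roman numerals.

CLXIV = 164
XIV = 14
164 × 14 = 2296

MMCCXCVI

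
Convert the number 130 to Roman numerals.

Convert 130 to Roman numerals:
  130 contains 1×100 (C)
  30 contains 3×10 (XXX)

CXXX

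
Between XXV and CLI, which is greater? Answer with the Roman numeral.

XXV = 25
CLI = 151
151 is larger

CLI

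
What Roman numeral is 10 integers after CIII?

CIII = 103
103 + 10 = 113

CXIII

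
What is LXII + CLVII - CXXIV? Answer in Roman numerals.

LXII = 62, CLVII = 157, CXXIV = 124
62 + 157 = 219
219 - 124 = 95

XCV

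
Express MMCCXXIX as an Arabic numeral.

MMCCXXIX: M=1000, M=1000, C=100, C=100, X=10, X=10, IX=9
1000 + 1000 + 100 + 100 + 10 + 10 + 9 = 2229

2229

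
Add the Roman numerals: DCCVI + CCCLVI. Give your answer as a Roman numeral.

DCCVI = 706
CCCLVI = 356
706 + 356 = 1062

MLXII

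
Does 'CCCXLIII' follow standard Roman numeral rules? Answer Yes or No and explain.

'CCCXLIII': Check the rules: uses only the symbols I, V, X, L, C, D, M; no symbol is repeated more than three times in a row; V, L and D each appear at most once; the only place a smaller symbol precedes a larger one is the allowed subtractive pair XL, the symbol right after such a pair (if any) is smaller than the pair's first symbol, and otherwise the values never increase from left to right. Value: C (100) + C (100) + C (100) + XL (40) + I (1) + I (1) + I (1) = 343. So it is a valid standard Roman numeral.

Yes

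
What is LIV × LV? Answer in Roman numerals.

LIV = 54
LV = 55
54 × 55 = 2970

MMCMLXX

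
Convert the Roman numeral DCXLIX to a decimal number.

DCXLIX: D=500, C=100, XL=40, IX=9
500 + 100 + 40 + 9 = 649

649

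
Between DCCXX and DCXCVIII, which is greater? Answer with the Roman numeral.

DCCXX = 720
DCXCVIII = 698
720 is larger

DCCXX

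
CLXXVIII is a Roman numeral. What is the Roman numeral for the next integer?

CLXXVIII = 178; next is 179

CLXXIX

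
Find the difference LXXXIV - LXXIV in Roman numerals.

LXXXIV = 84
LXXIV = 74
84 - 74 = 10

X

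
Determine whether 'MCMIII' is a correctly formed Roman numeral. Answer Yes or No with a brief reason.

'MCMIII': Check the rules: uses only the symbols I, V, X, L, C, D, M; no symbol is repeated more than three times in a row; V, L and D each appear at most once; the only place a smaller symbol precedes a larger one is the allowed subtractive pair CM, the symbol right after such a pair (if any) is smaller than the pair's first symbol, and otherwise the values never increase from left to right. Value: M (1000) + CM (900) + I (1) + I (1) + I (1) = 1903. So it is a valid standard Roman numeral.

Yes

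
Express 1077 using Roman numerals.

Convert 1077 to Roman numerals:
  1077 contains 1×1000 (M)
  77 contains 1×50 (L)
  27 contains 2×10 (XX)
  7 contains 1×5 (V)
  2 contains 2×1 (II)

MLXXVII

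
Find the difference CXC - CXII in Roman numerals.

CXC = 190
CXII = 112
190 - 112 = 78

LXXVIII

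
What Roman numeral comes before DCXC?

DCXC = 690; previous is 689

DCLXXXIX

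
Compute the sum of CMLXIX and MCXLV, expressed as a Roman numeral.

CMLXIX = 969
MCXLV = 1145
969 + 1145 = 2114

MMCXIV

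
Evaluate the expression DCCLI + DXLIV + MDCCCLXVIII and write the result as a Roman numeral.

DCCLI = 751, DXLIV = 544, MDCCCLXVIII = 1868
751 + 544 = 1295
1295 + 1868 = 3163

MMMCLXIII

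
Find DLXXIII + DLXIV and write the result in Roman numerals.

DLXXIII = 573
DLXIV = 564
573 + 564 = 1137

MCXXXVII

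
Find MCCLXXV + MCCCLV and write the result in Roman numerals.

MCCLXXV = 1275
MCCCLV = 1355
1275 + 1355 = 2630

MMDCXXX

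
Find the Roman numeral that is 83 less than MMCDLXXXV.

MMCDLXXXV = 2485
2485 - 83 = 2402

MMCDII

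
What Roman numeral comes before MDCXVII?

MDCXVII = 1617; previous is 1616

MDCXVI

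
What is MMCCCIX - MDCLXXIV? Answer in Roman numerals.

MMCCCIX = 2309
MDCLXXIV = 1674
2309 - 1674 = 635

DCXXXV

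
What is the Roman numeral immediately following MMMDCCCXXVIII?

MMMDCCCXXVIII = 3828; next is 3829

MMMDCCCXXIX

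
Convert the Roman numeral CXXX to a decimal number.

CXXX: C=100, X=10, X=10, X=10
100 + 10 + 10 + 10 = 130

130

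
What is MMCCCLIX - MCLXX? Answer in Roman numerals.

MMCCCLIX = 2359
MCLXX = 1170
2359 - 1170 = 1189

MCLXXXIX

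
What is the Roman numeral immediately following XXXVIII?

XXXVIII = 38; next is 39

XXXIX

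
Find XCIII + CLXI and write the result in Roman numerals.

XCIII = 93
CLXI = 161
93 + 161 = 254

CCLIV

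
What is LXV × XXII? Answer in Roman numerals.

LXV = 65
XXII = 22
65 × 22 = 1430

MCDXXX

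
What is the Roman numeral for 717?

Convert 717 to Roman numerals:
  717 contains 1×500 (D)
  217 contains 2×100 (CC)
  17 contains 1×10 (X)
  7 contains 1×5 (V)
  2 contains 2×1 (II)

DCCXVII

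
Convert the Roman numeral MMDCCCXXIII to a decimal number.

MMDCCCXXIII: M=1000, M=1000, D=500, C=100, C=100, C=100, X=10, X=10, I=1, I=1, I=1
1000 + 1000 + 500 + 100 + 100 + 100 + 10 + 10 + 1 + 1 + 1 = 2823

2823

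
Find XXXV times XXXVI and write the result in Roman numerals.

XXXV = 35
XXXVI = 36
35 × 36 = 1260

MCCLX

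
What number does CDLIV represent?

CDLIV: CD=400, L=50, IV=4
400 + 50 + 4 = 454

454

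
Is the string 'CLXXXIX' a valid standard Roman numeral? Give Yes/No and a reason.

'CLXXXIX': Check the rules: uses only the symbols I, V, X, L, C, D, M; no symbol is repeated more than three times in a row; V, L and D each appear at most once; the only place a smaller symbol precedes a larger one is the allowed subtractive pair IX, the symbol right after such a pair (if any) is smaller than the pair's first symbol, and otherwise the values never increase from left to right. Value: C (100) + L (50) + X (10) + X (10) + X (10) + IX (9) = 189. So it is a valid standard Roman numeral.

Yes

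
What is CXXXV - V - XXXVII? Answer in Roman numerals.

CXXXV = 135, V = 5, XXXVII = 37
135 - 5 = 130
130 - 37 = 93

XCIII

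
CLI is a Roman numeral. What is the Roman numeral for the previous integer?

CLI = 151; previous is 150

CL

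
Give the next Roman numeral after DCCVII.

DCCVII = 707, so the next integer is 707 + 1 = 708

DCCVIII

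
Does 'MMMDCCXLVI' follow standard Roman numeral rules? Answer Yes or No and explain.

'MMMDCCXLVI': Check the rules: uses only the symbols I, V, X, L, C, D, M; no symbol is repeated more than three times in a row; V, L and D each appear at most once; the only place a smaller symbol precedes a larger one is the allowed subtractive pair XL, the symbol right after such a pair (if any) is smaller than the pair's first symbol, and otherwise the values never increase from left to right. Value: M (1000) + M (1000) + M (1000) + D (500) + C (100) + C (100) + XL (40) + V (5) + I (1) = 3746. So it is a valid standard Roman numeral.

Yes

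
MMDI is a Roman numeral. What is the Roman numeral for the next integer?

MMDI = 2501, so the next integer is 2501 + 1 = 2502

MMDII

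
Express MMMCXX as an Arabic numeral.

MMMCXX: M=1000, M=1000, M=1000, C=100, X=10, X=10
1000 + 1000 + 1000 + 100 + 10 + 10 = 3120

3120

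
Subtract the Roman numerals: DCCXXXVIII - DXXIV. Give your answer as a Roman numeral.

DCCXXXVIII = 738
DXXIV = 524
738 - 524 = 214

CCXIV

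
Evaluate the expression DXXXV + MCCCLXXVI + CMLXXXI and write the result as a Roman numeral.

DXXXV = 535, MCCCLXXVI = 1376, CMLXXXI = 981
535 + 1376 = 1911
1911 + 981 = 2892

MMDCCCXCII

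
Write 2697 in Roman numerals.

Convert 2697 to Roman numerals:
  2697 contains 2×1000 (MM)
  697 contains 1×500 (D)
  197 contains 1×100 (C)
  97 contains 1×90 (XC)
  7 contains 1×5 (V)
  2 contains 2×1 (II)

MMDCXCVII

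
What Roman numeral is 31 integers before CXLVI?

CXLVI = 146
146 - 31 = 115

CXV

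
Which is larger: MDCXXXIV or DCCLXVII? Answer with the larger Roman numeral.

MDCXXXIV = 1634
DCCLXVII = 767
1634 is larger

MDCXXXIV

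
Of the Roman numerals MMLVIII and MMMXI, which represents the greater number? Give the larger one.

MMLVIII = 2058
MMMXI = 3011
3011 is larger

MMMXI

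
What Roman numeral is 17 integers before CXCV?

CXCV = 195
195 - 17 = 178

CLXXVIII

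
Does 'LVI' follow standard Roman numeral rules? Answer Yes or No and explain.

'LVI': Check the rules: uses only the symbols I, V, X, L, C, D, M; no symbol is repeated more than three times in a row; V, L and D each appear at most once; no smaller symbol precedes a larger one (values never increase from left to right). Value: L (50) + V (5) + I (1) = 56. So it is a valid standard Roman numeral.

Yes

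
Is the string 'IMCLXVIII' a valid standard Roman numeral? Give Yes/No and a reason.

'IMCLXVIII': Invalid subtractive combination: IM

No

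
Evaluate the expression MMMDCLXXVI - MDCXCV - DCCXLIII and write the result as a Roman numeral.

MMMDCLXXVI = 3676, MDCXCV = 1695, DCCXLIII = 743
3676 - 1695 = 1981
1981 - 743 = 1238

MCCXXXVIII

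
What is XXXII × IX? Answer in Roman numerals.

XXXII = 32
IX = 9
32 × 9 = 288

CCLXXXVIII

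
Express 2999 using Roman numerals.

Convert 2999 to Roman numerals:
  2999 contains 2×1000 (MM)
  999 contains 1×900 (CM)
  99 contains 1×90 (XC)
  9 contains 1×9 (IX)

MMCMXCIX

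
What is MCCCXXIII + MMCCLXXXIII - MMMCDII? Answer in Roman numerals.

MCCCXXIII = 1323, MMCCLXXXIII = 2283, MMMCDII = 3402
1323 + 2283 = 3606
3606 - 3402 = 204

CCIV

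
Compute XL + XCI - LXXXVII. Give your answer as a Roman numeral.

XL = 40, XCI = 91, LXXXVII = 87
40 + 91 = 131
131 - 87 = 44

XLIV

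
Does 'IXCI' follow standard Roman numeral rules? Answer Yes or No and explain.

'IXCI': I (position 1) comes before the larger symbol C (position 3) without being directly in front of it as a subtractive pair; apart from IV, IX, XL, XC, CD and CM, symbols must go from largest to smallest

No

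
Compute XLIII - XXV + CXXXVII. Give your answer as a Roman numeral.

XLIII = 43, XXV = 25, CXXXVII = 137
43 - 25 = 18
18 + 137 = 155

CLV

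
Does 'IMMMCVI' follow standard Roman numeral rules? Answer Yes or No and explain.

'IMMMCVI': Invalid subtractive combination: IM

No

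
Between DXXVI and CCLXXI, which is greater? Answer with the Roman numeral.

DXXVI = 526
CCLXXI = 271
526 is larger

DXXVI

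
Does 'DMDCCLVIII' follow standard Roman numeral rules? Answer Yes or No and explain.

'DMDCCLVIII': D should not appear more than once

No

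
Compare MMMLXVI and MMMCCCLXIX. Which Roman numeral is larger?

MMMLXVI = 3066
MMMCCCLXIX = 3369
3369 is larger

MMMCCCLXIX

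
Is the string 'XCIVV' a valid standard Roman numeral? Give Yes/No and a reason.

'XCIVV': V should not appear more than once

No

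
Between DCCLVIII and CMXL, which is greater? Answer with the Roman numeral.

DCCLVIII = 758
CMXL = 940
940 is larger

CMXL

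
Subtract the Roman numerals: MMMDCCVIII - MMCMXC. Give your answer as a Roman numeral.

MMMDCCVIII = 3708
MMCMXC = 2990
3708 - 2990 = 718

DCCXVIII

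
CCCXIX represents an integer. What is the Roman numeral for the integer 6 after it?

CCCXIX = 319
319 + 6 = 325

CCCXXV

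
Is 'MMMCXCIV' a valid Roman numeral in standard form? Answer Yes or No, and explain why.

'MMMCXCIV': Check the rules: uses only the symbols I, V, X, L, C, D, M; no symbol is repeated more than three times in a row; V, L and D each appear at most once; the only places a smaller symbol precedes a larger one are the allowed subtractive pairs XC, IV, the symbol right after such a pair (if any) is smaller than the pair's first symbol, and otherwise the values never increase from left to right. Value: M (1000) + M (1000) + M (1000) + C (100) + XC (90) + IV (4) = 3194. So it is a valid standard Roman numeral.

Yes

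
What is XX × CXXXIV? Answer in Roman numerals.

XX = 20
CXXXIV = 134
20 × 134 = 2680

MMDCLXXX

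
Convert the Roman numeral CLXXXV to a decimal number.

CLXXXV: C=100, L=50, X=10, X=10, X=10, V=5
100 + 50 + 10 + 10 + 10 + 5 = 185

185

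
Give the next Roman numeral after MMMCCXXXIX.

MMMCCXXXIX = 3239; next is 3240

MMMCCXL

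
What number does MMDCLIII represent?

MMDCLIII: M=1000, M=1000, D=500, C=100, L=50, I=1, I=1, I=1
1000 + 1000 + 500 + 100 + 50 + 1 + 1 + 1 = 2653

2653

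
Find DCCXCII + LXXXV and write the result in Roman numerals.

DCCXCII = 792
LXXXV = 85
792 + 85 = 877

DCCCLXXVII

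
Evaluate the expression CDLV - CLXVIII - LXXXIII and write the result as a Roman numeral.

CDLV = 455, CLXVIII = 168, LXXXIII = 83
455 - 168 = 287
287 - 83 = 204

CCIV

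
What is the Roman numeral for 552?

Convert 552 to Roman numerals:
  552 contains 1×500 (D)
  52 contains 1×50 (L)
  2 contains 2×1 (II)

DLII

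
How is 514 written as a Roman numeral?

Convert 514 to Roman numerals:
  514 contains 1×500 (D)
  14 contains 1×10 (X)
  4 contains 1×4 (IV)

DXIV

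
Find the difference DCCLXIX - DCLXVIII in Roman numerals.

DCCLXIX = 769
DCLXVIII = 668
769 - 668 = 101

CI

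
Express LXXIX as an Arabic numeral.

LXXIX: L=50, X=10, X=10, IX=9
50 + 10 + 10 + 9 = 79

79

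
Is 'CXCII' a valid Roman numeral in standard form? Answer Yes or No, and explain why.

'CXCII': Check the rules: uses only the symbols I, V, X, L, C, D, M; no symbol is repeated more than three times in a row; V, L and D each appear at most once; the only place a smaller symbol precedes a larger one is the allowed subtractive pair XC, the symbol right after such a pair (if any) is smaller than the pair's first symbol, and otherwise the values never increase from left to right. Value: C (100) + XC (90) + I (1) + I (1) = 192. So it is a valid standard Roman numeral.

Yes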